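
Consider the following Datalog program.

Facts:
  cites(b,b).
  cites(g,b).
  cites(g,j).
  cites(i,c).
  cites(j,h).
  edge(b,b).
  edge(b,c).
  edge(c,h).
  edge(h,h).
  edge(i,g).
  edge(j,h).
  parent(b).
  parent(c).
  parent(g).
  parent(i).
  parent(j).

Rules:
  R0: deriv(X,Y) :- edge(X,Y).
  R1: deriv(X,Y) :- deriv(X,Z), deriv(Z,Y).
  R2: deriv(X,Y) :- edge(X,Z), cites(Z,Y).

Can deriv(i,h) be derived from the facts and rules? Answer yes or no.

round 1: derive deriv(b,b) via R0 from edge(b,b)
round 1: derive deriv(b,c) via R0 from edge(b,c)
round 1: derive deriv(c,h) via R0 from edge(c,h)
round 1: derive deriv(h,h) via R0 from edge(h,h)
round 1: derive deriv(i,g) via R0 from edge(i,g)
round 1: derive deriv(j,h) via R0 from edge(j,h)
round 1: derive deriv(i,b) via R2 from edge(i,g), cites(g,b)
round 1: derive deriv(i,j) via R2 from edge(i,g), cites(g,j)
round 2: derive deriv(b,h) via R1 from deriv(b,c), deriv(c,h)
round 2: derive deriv(i,c) via R1 from deriv(i,b), deriv(b,c)
round 2: derive deriv(i,h) via R1 from deriv(i,j), deriv(j,h)

yes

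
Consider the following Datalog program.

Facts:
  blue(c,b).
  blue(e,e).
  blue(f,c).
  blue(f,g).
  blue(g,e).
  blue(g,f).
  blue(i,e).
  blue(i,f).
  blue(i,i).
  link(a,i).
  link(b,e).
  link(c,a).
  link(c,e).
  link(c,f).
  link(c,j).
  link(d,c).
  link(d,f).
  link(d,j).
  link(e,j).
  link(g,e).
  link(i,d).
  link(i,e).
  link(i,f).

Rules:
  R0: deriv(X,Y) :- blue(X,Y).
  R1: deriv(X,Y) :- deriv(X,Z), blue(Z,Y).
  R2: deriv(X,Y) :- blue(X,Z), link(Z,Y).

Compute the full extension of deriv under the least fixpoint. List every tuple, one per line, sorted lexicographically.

deriv(c,b)
deriv(c,e)
deriv(e,e)
deriv(e,j)
deriv(f,a)
deriv(f,b)
deriv(f,c)
deriv(f,e)
deriv(f,f)
deriv(f,g)
deriv(f,j)
deriv(g,b)
deriv(g,c)
deriv(g,e)
deriv(g,f)
deriv(g,g)
deriv(g,j)
deriv(i,b)
deriv(i,c)
deriv(i,d)
deriv(i,e)
deriv(i,f)
deriv(i,g)
deriv(i,i)
deriv(i,j)

round 1: derive deriv(c,b) via R0 from blue(c,b)
round 1: derive deriv(e,e) via R0 from blue(e,e)
round 1: derive deriv(f,c) via R0 from blue(f,c)
round 1: derive deriv(f,g) via R0 from blue(f,g)
round 1: derive deriv(g,e) via R0 from blue(g,e)
round 1: derive deriv(g,f) via R0 from blue(g,f)
round 1: derive deriv(i,e) via R0 from blue(i,e)
round 1: derive deriv(i,f) via R0 from blue(i,f)
round 1: derive deriv(i,i) via R0 from blue(i,i)
round 1: derive deriv(c,e) via R2 from blue(c,b), link(b,e)
round 1: derive deriv(e,j) via R2 from blue(e,e), link(e,j)
round 1: derive deriv(f,a) via R2 from blue(f,c), link(c,a)
round 1: derive deriv(f,e) via R2 from blue(f,c), link(c,e)
round 1: derive deriv(f,f) via R2 from blue(f,c), link(c,f)
round 1: derive deriv(f,j) via R2 from blue(f,c), link(c,j)
round 1: derive deriv(g,j) via R2 from blue(g,e), link(e,j)
round 1: derive deriv(i,d) via R2 from blue(i,i), link(i,d)
round 1: derive deriv(i,j) via R2 from blue(i,e), link(e,j)
round 2: derive deriv(f,b) via R1 from deriv(f,c), blue(c,b)
round 2: derive deriv(g,c) via R1 from deriv(g,f), blue(f,c)
round 2: derive deriv(g,g) via R1 from deriv(g,f), blue(f,g)
round 2: derive deriv(i,c) via R1 from deriv(i,f), blue(f,c)
round 2: derive deriv(i,g) via R1 from deriv(i,f), blue(f,g)
round 3: derive deriv(g,b) via R1 from deriv(g,c), blue(c,b)
round 3: derive deriv(i,b) via R1 from deriv(i,c), blue(c,b)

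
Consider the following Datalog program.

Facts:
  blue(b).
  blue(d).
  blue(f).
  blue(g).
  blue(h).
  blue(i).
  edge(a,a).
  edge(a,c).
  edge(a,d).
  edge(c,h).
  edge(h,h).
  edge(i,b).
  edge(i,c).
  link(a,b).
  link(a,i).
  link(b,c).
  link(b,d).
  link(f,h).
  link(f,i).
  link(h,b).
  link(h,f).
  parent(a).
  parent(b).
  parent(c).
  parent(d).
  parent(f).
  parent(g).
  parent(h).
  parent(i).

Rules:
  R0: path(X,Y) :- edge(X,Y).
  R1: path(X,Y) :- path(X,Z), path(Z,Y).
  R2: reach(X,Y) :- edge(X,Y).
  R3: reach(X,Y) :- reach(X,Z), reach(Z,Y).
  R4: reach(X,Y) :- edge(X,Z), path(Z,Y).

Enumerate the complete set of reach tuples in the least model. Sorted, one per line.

round 1: derive path(a,a) via R0 from edge(a,a)
round 1: derive path(a,c) via R0 from edge(a,c)
round 1: derive path(a,d) via R0 from edge(a,d)
round 1: derive path(c,h) via R0 from edge(c,h)
round 1: derive path(h,h) via R0 from edge(h,h)
round 1: derive path(i,b) via R0 from edge(i,b)
round 1: derive path(i,c) via R0 from edge(i,c)
round 1: derive reach(a,a) via R2 from edge(a,a)
round 1: derive reach(a,c) via R2 from edge(a,c)
round 1: derive reach(a,d) via R2 from edge(a,d)
round 1: derive reach(c,h) via R2 from edge(c,h)
round 1: derive reach(h,h) via R2 from edge(h,h)
round 1: derive reach(i,b) via R2 from edge(i,b)
round 1: derive reach(i,c) via R2 from edge(i,c)
round 2: derive path(a,h) via R1 from path(a,c), path(c,h)
round 2: derive path(i,h) via R1 from path(i,c), path(c,h)
round 2: derive reach(a,h) via R3 from reach(a,c), reach(c,h)
round 2: derive reach(i,h) via R3 from reach(i,c), reach(c,h)

reach(a,a)
reach(a,c)
reach(a,d)
reach(a,h)
reach(c,h)
reach(h,h)
reach(i,b)
reach(i,c)
reach(i,h)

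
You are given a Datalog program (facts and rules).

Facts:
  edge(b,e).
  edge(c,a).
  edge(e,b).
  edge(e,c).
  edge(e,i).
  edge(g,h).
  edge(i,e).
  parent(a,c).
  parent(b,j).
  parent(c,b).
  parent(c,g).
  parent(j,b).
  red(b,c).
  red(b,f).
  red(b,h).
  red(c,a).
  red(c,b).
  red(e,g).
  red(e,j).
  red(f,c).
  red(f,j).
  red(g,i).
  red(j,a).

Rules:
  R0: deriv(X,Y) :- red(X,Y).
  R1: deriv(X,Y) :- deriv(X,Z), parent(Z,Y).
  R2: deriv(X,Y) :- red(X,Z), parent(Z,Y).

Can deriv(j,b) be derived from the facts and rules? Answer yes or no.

yes

round 1: derive deriv(b,c) via R0 from red(b,c)
round 1: derive deriv(b,f) via R0 from red(b,f)
round 1: derive deriv(b,h) via R0 from red(b,h)
round 1: derive deriv(c,a) via R0 from red(c,a)
round 1: derive deriv(c,b) via R0 from red(c,b)
round 1: derive deriv(e,g) via R0 from red(e,g)
round 1: derive deriv(e,j) via R0 from red(e,j)
round 1: derive deriv(f,c) via R0 from red(f,c)
round 1: derive deriv(f,j) via R0 from red(f,j)
round 1: derive deriv(g,i) via R0 from red(g,i)
round 1: derive deriv(j,a) via R0 from red(j,a)
round 1: derive deriv(b,b) via R2 from red(b,c), parent(c,b)
round 1: derive deriv(b,g) via R2 from red(b,c), parent(c,g)
round 1: derive deriv(c,c) via R2 from red(c,a), parent(a,c)
round 1: derive deriv(c,j) via R2 from red(c,b), parent(b,j)
round 1: derive deriv(e,b) via R2 from red(e,j), parent(j,b)
round 1: derive deriv(f,b) via R2 from red(f,c), parent(c,b)
round 1: derive deriv(f,g) via R2 from red(f,c), parent(c,g)
round 1: derive deriv(j,c) via R2 from red(j,a), parent(a,c)
round 2: derive deriv(b,j) via R1 from deriv(b,b), parent(b,j)
round 2: derive deriv(c,g) via R1 from deriv(c,c), parent(c,g)
round 2: derive deriv(j,b) via R1 from deriv(j,c), parent(c,b)
round 2: derive deriv(j,g) via R1 from deriv(j,c), parent(c,g)
round 3: derive deriv(j,j) via R1 from deriv(j,b), parent(b,j)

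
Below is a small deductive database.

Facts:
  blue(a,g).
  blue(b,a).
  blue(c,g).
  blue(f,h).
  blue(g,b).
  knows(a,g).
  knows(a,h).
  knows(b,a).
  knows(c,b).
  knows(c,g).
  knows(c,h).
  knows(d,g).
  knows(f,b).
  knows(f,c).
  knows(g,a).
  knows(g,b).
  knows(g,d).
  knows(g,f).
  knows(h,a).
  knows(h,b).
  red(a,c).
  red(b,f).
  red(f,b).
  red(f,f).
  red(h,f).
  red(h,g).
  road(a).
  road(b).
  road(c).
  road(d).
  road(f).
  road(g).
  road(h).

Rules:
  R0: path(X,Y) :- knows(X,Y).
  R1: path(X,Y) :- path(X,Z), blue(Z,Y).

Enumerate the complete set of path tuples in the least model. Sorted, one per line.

round 1: derive path(a,g) via R0 from knows(a,g)
round 1: derive path(a,h) via R0 from knows(a,h)
round 1: derive path(b,a) via R0 from knows(b,a)
round 1: derive path(c,b) via R0 from knows(c,b)
round 1: derive path(c,g) via R0 from knows(c,g)
round 1: derive path(c,h) via R0 from knows(c,h)
round 1: derive path(d,g) via R0 from knows(d,g)
round 1: derive path(f,b) via R0 from knows(f,b)
round 1: derive path(f,c) via R0 from knows(f,c)
round 1: derive path(g,a) via R0 from knows(g,a)
round 1: derive path(g,b) via R0 from knows(g,b)
round 1: derive path(g,d) via R0 from knows(g,d)
round 1: derive path(g,f) via R0 from knows(g,f)
round 1: derive path(h,a) via R0 from knows(h,a)
round 1: derive path(h,b) via R0 from knows(h,b)
round 2: derive path(a,b) via R1 from path(a,g), blue(g,b)
round 2: derive path(b,g) via R1 from path(b,a), blue(a,g)
round 2: derive path(c,a) via R1 from path(c,b), blue(b,a)
round 2: derive path(d,b) via R1 from path(d,g), blue(g,b)
round 2: derive path(f,a) via R1 from path(f,b), blue(b,a)
round 2: derive path(f,g) via R1 from path(f,c), blue(c,g)
round 2: derive path(g,g) via R1 from path(g,a), blue(a,g)
round 2: derive path(g,h) via R1 from path(g,f), blue(f,h)
round 2: derive path(h,g) via R1 from path(h,a), blue(a,g)
round 3: derive path(a,a) via R1 from path(a,b), blue(b,a)
round 3: derive path(b,b) via R1 from path(b,g), blue(g,b)
round 3: derive path(d,a) via R1 from path(d,b), blue(b,a)

path(a,a)
path(a,b)
path(a,g)
path(a,h)
path(b,a)
path(b,b)
path(b,g)
path(c,a)
path(c,b)
path(c,g)
path(c,h)
path(d,a)
path(d,b)
path(d,g)
path(f,a)
path(f,b)
path(f,c)
path(f,g)
path(g,a)
path(g,b)
path(g,d)
path(g,f)
path(g,g)
path(g,h)
path(h,a)
path(h,b)
path(h,g)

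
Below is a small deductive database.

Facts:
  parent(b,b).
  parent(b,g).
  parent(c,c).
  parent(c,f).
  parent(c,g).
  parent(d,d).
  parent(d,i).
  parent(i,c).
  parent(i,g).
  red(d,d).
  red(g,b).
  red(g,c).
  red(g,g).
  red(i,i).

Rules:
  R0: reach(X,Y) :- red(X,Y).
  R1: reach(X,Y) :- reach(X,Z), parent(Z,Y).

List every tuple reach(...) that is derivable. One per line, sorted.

round 1: derive reach(d,d) via R0 from red(d,d)
round 1: derive reach(g,b) via R0 from red(g,b)
round 1: derive reach(g,c) via R0 from red(g,c)
round 1: derive reach(g,g) via R0 from red(g,g)
round 1: derive reach(i,i) via R0 from red(i,i)
round 2: derive reach(d,i) via R1 from reach(d,d), parent(d,i)
round 2: derive reach(g,f) via R1 from reach(g,c), parent(c,f)
round 2: derive reach(i,c) via R1 from reach(i,i), parent(i,c)
round 2: derive reach(i,g) via R1 from reach(i,i), parent(i,g)
round 3: derive reach(d,c) via R1 from reach(d,i), parent(i,c)
round 3: derive reach(d,g) via R1 from reach(d,i), parent(i,g)
round 3: derive reach(i,f) via R1 from reach(i,c), parent(c,f)
round 4: derive reach(d,f) via R1 from reach(d,c), parent(c,f)

reach(d,c)
reach(d,d)
reach(d,f)
reach(d,g)
reach(d,i)
reach(g,b)
reach(g,c)
reach(g,f)
reach(g,g)
reach(i,c)
reach(i,f)
reach(i,g)
reach(i,i)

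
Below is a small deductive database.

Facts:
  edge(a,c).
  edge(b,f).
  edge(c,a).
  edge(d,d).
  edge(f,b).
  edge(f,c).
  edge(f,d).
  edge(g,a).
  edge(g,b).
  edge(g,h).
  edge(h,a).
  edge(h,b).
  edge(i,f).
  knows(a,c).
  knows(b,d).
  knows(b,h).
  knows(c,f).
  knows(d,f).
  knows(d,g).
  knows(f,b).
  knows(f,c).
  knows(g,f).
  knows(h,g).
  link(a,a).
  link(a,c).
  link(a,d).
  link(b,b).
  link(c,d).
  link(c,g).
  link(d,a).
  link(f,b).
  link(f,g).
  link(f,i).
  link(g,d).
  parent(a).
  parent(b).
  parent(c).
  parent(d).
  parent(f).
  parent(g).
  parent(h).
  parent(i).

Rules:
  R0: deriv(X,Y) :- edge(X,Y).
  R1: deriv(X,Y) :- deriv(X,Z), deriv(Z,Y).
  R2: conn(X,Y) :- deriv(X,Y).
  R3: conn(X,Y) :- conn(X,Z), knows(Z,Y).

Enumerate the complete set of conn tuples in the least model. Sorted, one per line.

round 1: derive deriv(a,c) via R0 from edge(a,c)
round 1: derive deriv(b,f) via R0 from edge(b,f)
round 1: derive deriv(c,a) via R0 from edge(c,a)
round 1: derive deriv(d,d) via R0 from edge(d,d)
round 1: derive deriv(f,b) via R0 from edge(f,b)
round 1: derive deriv(f,c) via R0 from edge(f,c)
round 1: derive deriv(f,d) via R0 from edge(f,d)
round 1: derive deriv(g,a) via R0 from edge(g,a)
round 1: derive deriv(g,b) via R0 from edge(g,b)
round 1: derive deriv(g,h) via R0 from edge(g,h)
round 1: derive deriv(h,a) via R0 from edge(h,a)
round 1: derive deriv(h,b) via R0 from edge(h,b)
round 1: derive deriv(i,f) via R0 from edge(i,f)
round 2: derive deriv(a,a) via R1 from deriv(a,c), deriv(c,a)
round 2: derive deriv(b,b) via R1 from deriv(b,f), deriv(f,b)
round 2: derive deriv(b,c) via R1 from deriv(b,f), deriv(f,c)
round 2: derive deriv(b,d) via R1 from deriv(b,f), deriv(f,d)
round 2: derive deriv(c,c) via R1 from deriv(c,a), deriv(a,c)
round 2: derive deriv(f,a) via R1 from deriv(f,c), deriv(c,a)
round 2: derive deriv(f,f) via R1 from deriv(f,b), deriv(b,f)
round 2: derive deriv(g,c) via R1 from deriv(g,a), deriv(a,c)
round 2: derive deriv(g,f) via R1 from deriv(g,b), deriv(b,f)
round 2: derive deriv(h,c) via R1 from deriv(h,a), deriv(a,c)
round 2: derive deriv(h,f) via R1 from deriv(h,b), deriv(b,f)
round 2: derive deriv(i,b) via R1 from deriv(i,f), deriv(f,b)
round 2: derive deriv(i,c) via R1 from deriv(i,f), deriv(f,c)
round 2: derive deriv(i,d) via R1 from deriv(i,f), deriv(f,d)
round 2: derive conn(a,c) via R2 from deriv(a,c)
round 2: derive conn(b,f) via R2 from deriv(b,f)
round 2: derive conn(c,a) via R2 from deriv(c,a)
round 2: derive conn(d,d) via R2 from deriv(d,d)
round 2: derive conn(f,b) via R2 from deriv(f,b)
round 2: derive conn(f,c) via R2 from deriv(f,c)
round 2: derive conn(f,d) via R2 from deriv(f,d)
round 2: derive conn(g,a) via R2 from deriv(g,a)
round 2: derive conn(g,b) via R2 from deriv(g,b)
round 2: derive conn(g,h) via R2 from deriv(g,h)
round 2: derive conn(h,a) via R2 from deriv(h,a)
round 2: derive conn(h,b) via R2 from deriv(h,b)
round 2: derive conn(i,f) via R2 from deriv(i,f)
round 3: derive deriv(b,a) via R1 from deriv(b,c), deriv(c,a)
round 3: derive deriv(g,d) via R1 from deriv(g,b), deriv(b,d)
round 3: derive deriv(h,d) via R1 from deriv(h,b), deriv(b,d)
round 3: derive deriv(i,a) via R1 from deriv(i,c), deriv(c,a)
round 3: derive conn(a,a) via R2 from deriv(a,a)
round 3: derive conn(b,b) via R2 from deriv(b,b)
round 3: derive conn(b,c) via R2 from deriv(b,c)
round 3: derive conn(b,d) via R2 from deriv(b,d)
round 3: derive conn(c,c) via R2 from deriv(c,c)
round 3: derive conn(f,a) via R2 from deriv(f,a)
round 3: derive conn(f,f) via R2 from deriv(f,f)
round 3: derive conn(g,c) via R2 from deriv(g,c)
round 3: derive conn(g,f) via R2 from deriv(g,f)
round 3: derive conn(h,c) via R2 from deriv(h,c)
round 3: derive conn(h,f) via R2 from deriv(h,f)
round 3: derive conn(i,b) via R2 from deriv(i,b)
round 3: derive conn(i,c) via R2 from deriv(i,c)
round 3: derive conn(i,d) via R2 from deriv(i,d)
round 3: derive conn(a,f) via R3 from conn(a,c), knows(c,f)
round 3: derive conn(d,f) via R3 from conn(d,d), knows(d,f)
round 3: derive conn(d,g) via R3 from conn(d,d), knows(d,g)
round 3: derive conn(f,g) via R3 from conn(f,d), knows(d,g)
round 3: derive conn(f,h) via R3 from conn(f,b), knows(b,h)
round 3: derive conn(g,d) via R3 from conn(g,b), knows(b,d)
round 3: derive conn(g,g) via R3 from conn(g,h), knows(h,g)
round 3: derive conn(h,d) via R3 from conn(h,b), knows(b,d)
round 3: derive conn(h,h) via R3 from conn(h,b), knows(b,h)
round 4: derive conn(b,a) via R2 from deriv(b,a)
round 4: derive conn(i,a) via R2 from deriv(i,a)
round 4: derive conn(a,b) via R3 from conn(a,f), knows(f,b)
round 4: derive conn(b,g) via R3 from conn(b,d), knows(d,g)
round 4: derive conn(b,h) via R3 from conn(b,b), knows(b,h)
round 4: derive conn(c,f) via R3 from conn(c,c), knows(c,f)
round 4: derive conn(d,b) via R3 from conn(d,f), knows(f,b)
round 4: derive conn(d,c) via R3 from conn(d,f), knows(f,c)
round 4: derive conn(h,g) via R3 from conn(h,d), knows(d,g)
round 4: derive conn(i,g) via R3 from conn(i,d), knows(d,g)
round 4: derive conn(i,h) via R3 from conn(i,b), knows(b,h)
round 5: derive conn(a,d) via R3 from conn(a,b), knows(b,d)
round 5: derive conn(a,h) via R3 from conn(a,b), knows(b,h)
round 5: derive conn(c,b) via R3 from conn(c,f), knows(f,b)
round 5: derive conn(d,h) via R3 from conn(d,b), knows(b,h)
round 6: derive conn(a,g) via R3 from conn(a,d), knows(d,g)
round 6: derive conn(c,d) via R3 from conn(c,b), knows(b,d)
round 6: derive conn(c,h) via R3 from conn(c,b), knows(b,h)
round 7: derive conn(c,g) via R3 from conn(c,d), knows(d,g)

conn(a,a)
conn(a,b)
conn(a,c)
conn(a,d)
conn(a,f)
conn(a,g)
conn(a,h)
conn(b,a)
conn(b,b)
conn(b,c)
conn(b,d)
conn(b,f)
conn(b,g)
conn(b,h)
conn(c,a)
conn(c,b)
conn(c,c)
conn(c,d)
conn(c,f)
conn(c,g)
conn(c,h)
conn(d,b)
conn(d,c)
conn(d,d)
conn(d,f)
conn(d,g)
conn(d,h)
conn(f,a)
conn(f,b)
conn(f,c)
conn(f,d)
conn(f,f)
conn(f,g)
conn(f,h)
conn(g,a)
conn(g,b)
conn(g,c)
conn(g,d)
conn(g,f)
conn(g,g)
conn(g,h)
conn(h,a)
conn(h,b)
conn(h,c)
conn(h,d)
conn(h,f)
conn(h,g)
conn(h,h)
conn(i,a)
conn(i,b)
conn(i,c)
conn(i,d)
conn(i,f)
conn(i,g)
conn(i,h)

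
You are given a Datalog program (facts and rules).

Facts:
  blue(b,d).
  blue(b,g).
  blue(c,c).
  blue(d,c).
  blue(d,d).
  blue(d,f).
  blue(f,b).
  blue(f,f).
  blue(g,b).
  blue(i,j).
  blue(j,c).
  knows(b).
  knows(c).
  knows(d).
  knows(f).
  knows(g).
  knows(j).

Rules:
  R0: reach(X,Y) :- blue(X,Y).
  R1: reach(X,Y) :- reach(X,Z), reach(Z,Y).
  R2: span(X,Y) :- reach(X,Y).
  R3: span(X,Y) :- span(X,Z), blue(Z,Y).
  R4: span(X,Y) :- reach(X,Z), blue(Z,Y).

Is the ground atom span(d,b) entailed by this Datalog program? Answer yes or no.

round 1: derive reach(b,d) via R0 from blue(b,d)
round 1: derive reach(b,g) via R0 from blue(b,g)
round 1: derive reach(c,c) via R0 from blue(c,c)
round 1: derive reach(d,c) via R0 from blue(d,c)
round 1: derive reach(d,d) via R0 from blue(d,d)
round 1: derive reach(d,f) via R0 from blue(d,f)
round 1: derive reach(f,b) via R0 from blue(f,b)
round 1: derive reach(f,f) via R0 from blue(f,f)
round 1: derive reach(g,b) via R0 from blue(g,b)
round 1: derive reach(i,j) via R0 from blue(i,j)
round 1: derive reach(j,c) via R0 from blue(j,c)
round 2: derive reach(b,b) via R1 from reach(b,g), reach(g,b)
round 2: derive reach(b,c) via R1 from reach(b,d), reach(d,c)
round 2: derive reach(b,f) via R1 from reach(b,d), reach(d,f)
round 2: derive reach(d,b) via R1 from reach(d,f), reach(f,b)
round 2: derive reach(f,d) via R1 from reach(f,b), reach(b,d)
round 2: derive reach(f,g) via R1 from reach(f,b), reach(b,g)
round 2: derive reach(g,d) via R1 from reach(g,b), reach(b,d)
round 2: derive reach(g,g) via R1 from reach(g,b), reach(b,g)
round 2: derive reach(i,c) via R1 from reach(i,j), reach(j,c)
round 2: derive span(b,d) via R2 from reach(b,d)
round 2: derive span(b,g) via R2 from reach(b,g)
round 2: derive span(c,c) via R2 from reach(c,c)
round 2: derive span(d,c) via R2 from reach(d,c)
round 2: derive span(d,d) via R2 from reach(d,d)
round 2: derive span(d,f) via R2 from reach(d,f)
round 2: derive span(f,b) via R2 from reach(f,b)
round 2: derive span(f,f) via R2 from reach(f,f)
round 2: derive span(g,b) via R2 from reach(g,b)
round 2: derive span(i,j) via R2 from reach(i,j)
round 2: derive span(j,c) via R2 from reach(j,c)
round 2: derive span(b,b) via R4 from reach(b,g), blue(g,b)
round 2: derive span(b,c) via R4 from reach(b,d), blue(d,c)
round 2: derive span(b,f) via R4 from reach(b,d), blue(d,f)
round 2: derive span(d,b) via R4 from reach(d,f), blue(f,b)
round 2: derive span(f,d) via R4 from reach(f,b), blue(b,d)
round 2: derive span(f,g) via R4 from reach(f,b), blue(b,g)
round 2: derive span(g,d) via R4 from reach(g,b), blue(b,d)
round 2: derive span(g,g) via R4 from reach(g,b), blue(b,g)
round 2: derive span(i,c) via R4 from reach(i,j), blue(j,c)
round 3: derive reach(d,g) via R1 from reach(d,b), reach(b,g)
round 3: derive reach(f,c) via R1 from reach(f,b), reach(b,c)
round 3: derive reach(g,c) via R1 from reach(g,b), reach(b,c)
round 3: derive reach(g,f) via R1 from reach(g,b), reach(b,f)
round 3: derive span(d,g) via R3 from span(d,b), blue(b,g)
round 3: derive span(f,c) via R3 from span(f,d), blue(d,c)
round 3: derive span(g,c) via R3 from span(g,d), blue(d,c)
round 3: derive span(g,f) via R3 from span(g,d), blue(d,f)

yes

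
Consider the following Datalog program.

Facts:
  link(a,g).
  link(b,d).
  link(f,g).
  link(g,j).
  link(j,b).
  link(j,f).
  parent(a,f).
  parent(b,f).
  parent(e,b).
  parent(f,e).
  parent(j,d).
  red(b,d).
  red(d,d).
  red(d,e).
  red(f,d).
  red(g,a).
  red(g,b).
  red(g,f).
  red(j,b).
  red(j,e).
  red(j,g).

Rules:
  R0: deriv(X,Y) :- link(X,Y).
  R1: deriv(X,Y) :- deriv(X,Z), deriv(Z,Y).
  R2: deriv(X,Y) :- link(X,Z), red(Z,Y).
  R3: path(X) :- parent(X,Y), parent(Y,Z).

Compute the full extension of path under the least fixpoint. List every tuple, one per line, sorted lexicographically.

round 1: derive path(a) via R3 from parent(a,f), parent(f,e)
round 1: derive path(b) via R3 from parent(b,f), parent(f,e)
round 1: derive path(e) via R3 from parent(e,b), parent(b,f)
round 1: derive path(f) via R3 from parent(f,e), parent(e,b)

path(a)
path(b)
path(e)
path(f)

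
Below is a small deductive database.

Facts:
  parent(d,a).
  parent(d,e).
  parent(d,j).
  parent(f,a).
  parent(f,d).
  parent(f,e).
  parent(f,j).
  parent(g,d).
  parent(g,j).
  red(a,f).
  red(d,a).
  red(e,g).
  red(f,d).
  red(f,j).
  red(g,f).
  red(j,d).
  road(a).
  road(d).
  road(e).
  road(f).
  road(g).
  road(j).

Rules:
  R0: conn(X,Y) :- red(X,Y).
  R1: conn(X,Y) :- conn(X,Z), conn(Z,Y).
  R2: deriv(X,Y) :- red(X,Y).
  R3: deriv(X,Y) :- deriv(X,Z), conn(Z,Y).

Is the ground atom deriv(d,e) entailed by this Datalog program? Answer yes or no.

no

round 1: derive conn(a,f) via R0 from red(a,f)
round 1: derive conn(d,a) via R0 from red(d,a)
round 1: derive conn(e,g) via R0 from red(e,g)
round 1: derive conn(f,d) via R0 from red(f,d)
round 1: derive conn(f,j) via R0 from red(f,j)
round 1: derive conn(g,f) via R0 from red(g,f)
round 1: derive conn(j,d) via R0 from red(j,d)
round 1: derive deriv(a,f) via R2 from red(a,f)
round 1: derive deriv(d,a) via R2 from red(d,a)
round 1: derive deriv(e,g) via R2 from red(e,g)
round 1: derive deriv(f,d) via R2 from red(f,d)
round 1: derive deriv(f,j) via R2 from red(f,j)
round 1: derive deriv(g,f) via R2 from red(g,f)
round 1: derive deriv(j,d) via R2 from red(j,d)
round 2: derive conn(a,d) via R1 from conn(a,f), conn(f,d)
round 2: derive conn(a,j) via R1 from conn(a,f), conn(f,j)
round 2: derive conn(d,f) via R1 from conn(d,a), conn(a,f)
round 2: derive conn(e,f) via R1 from conn(e,g), conn(g,f)
round 2: derive conn(f,a) via R1 from conn(f,d), conn(d,a)
round 2: derive conn(g,d) via R1 from conn(g,f), conn(f,d)
round 2: derive conn(g,j) via R1 from conn(g,f), conn(f,j)
round 2: derive conn(j,a) via R1 from conn(j,d), conn(d,a)
round 2: derive deriv(a,d) via R3 from deriv(a,f), conn(f,d)
round 2: derive deriv(a,j) via R3 from deriv(a,f), conn(f,j)
round 2: derive deriv(d,f) via R3 from deriv(d,a), conn(a,f)
round 2: derive deriv(e,f) via R3 from deriv(e,g), conn(g,f)
round 2: derive deriv(f,a) via R3 from deriv(f,d), conn(d,a)
round 2: derive deriv(g,d) via R3 from deriv(g,f), conn(f,d)
round 2: derive deriv(g,j) via R3 from deriv(g,f), conn(f,j)
round 2: derive deriv(j,a) via R3 from deriv(j,d), conn(d,a)
round 3: derive conn(a,a) via R1 from conn(a,d), conn(d,a)
round 3: derive conn(d,d) via R1 from conn(d,a), conn(a,d)
round 3: derive conn(d,j) via R1 from conn(d,a), conn(a,j)
round 3: derive conn(e,a) via R1 from conn(e,f), conn(f,a)
round 3: derive conn(e,d) via R1 from conn(e,f), conn(f,d)
round 3: derive conn(e,j) via R1 from conn(e,f), conn(f,j)
round 3: derive conn(f,f) via R1 from conn(f,a), conn(a,f)
round 3: derive conn(g,a) via R1 from conn(g,d), conn(d,a)
round 3: derive conn(j,f) via R1 from conn(j,a), conn(a,f)
round 3: derive conn(j,j) via R1 from conn(j,a), conn(a,j)
round 3: derive deriv(a,a) via R3 from deriv(a,d), conn(d,a)
round 3: derive deriv(d,d) via R3 from deriv(d,a), conn(a,d)
round 3: derive deriv(d,j) via R3 from deriv(d,a), conn(a,j)
round 3: derive deriv(e,a) via R3 from deriv(e,f), conn(f,a)
round 3: derive deriv(e,d) via R3 from deriv(e,f), conn(f,d)
round 3: derive deriv(e,j) via R3 from deriv(e,f), conn(f,j)
round 3: derive deriv(f,f) via R3 from deriv(f,a), conn(a,f)
round 3: derive deriv(g,a) via R3 from deriv(g,d), conn(d,a)
round 3: derive deriv(j,f) via R3 from deriv(j,a), conn(a,f)
round 3: derive deriv(j,j) via R3 from deriv(j,a), conn(a,j)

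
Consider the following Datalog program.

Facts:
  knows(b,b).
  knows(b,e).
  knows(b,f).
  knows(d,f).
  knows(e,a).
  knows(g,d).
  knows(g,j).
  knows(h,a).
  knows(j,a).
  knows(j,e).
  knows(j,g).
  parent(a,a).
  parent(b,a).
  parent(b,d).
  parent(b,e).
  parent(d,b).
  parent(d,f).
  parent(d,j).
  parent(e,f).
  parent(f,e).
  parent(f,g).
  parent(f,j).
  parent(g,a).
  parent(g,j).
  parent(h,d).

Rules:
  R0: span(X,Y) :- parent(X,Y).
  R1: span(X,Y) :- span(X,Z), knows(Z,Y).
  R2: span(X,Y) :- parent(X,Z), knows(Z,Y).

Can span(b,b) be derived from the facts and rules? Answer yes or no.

no

round 1: derive span(a,a) via R0 from parent(a,a)
round 1: derive span(b,a) via R0 from parent(b,a)
round 1: derive span(b,d) via R0 from parent(b,d)
round 1: derive span(b,e) via R0 from parent(b,e)
round 1: derive span(d,b) via R0 from parent(d,b)
round 1: derive span(d,f) via R0 from parent(d,f)
round 1: derive span(d,j) via R0 from parent(d,j)
round 1: derive span(e,f) via R0 from parent(e,f)
round 1: derive span(f,e) via R0 from parent(f,e)
round 1: derive span(f,g) via R0 from parent(f,g)
round 1: derive span(f,j) via R0 from parent(f,j)
round 1: derive span(g,a) via R0 from parent(g,a)
round 1: derive span(g,j) via R0 from parent(g,j)
round 1: derive span(h,d) via R0 from parent(h,d)
round 1: derive span(b,f) via R2 from parent(b,d), knows(d,f)
round 1: derive span(d,a) via R2 from parent(d,j), knows(j,a)
round 1: derive span(d,e) via R2 from parent(d,b), knows(b,e)
round 1: derive span(d,g) via R2 from parent(d,j), knows(j,g)
round 1: derive span(f,a) via R2 from parent(f,e), knows(e,a)
round 1: derive span(f,d) via R2 from parent(f,g), knows(g,d)
round 1: derive span(g,e) via R2 from parent(g,j), knows(j,e)
round 1: derive span(g,g) via R2 from parent(g,j), knows(j,g)
round 1: derive span(h,f) via R2 from parent(h,d), knows(d,f)
round 2: derive span(d,d) via R1 from span(d,g), knows(g,d)
round 2: derive span(f,f) via R1 from span(f,d), knows(d,f)
round 2: derive span(g,d) via R1 from span(g,g), knows(g,d)
round 3: derive span(g,f) via R1 from span(g,d), knows(d,f)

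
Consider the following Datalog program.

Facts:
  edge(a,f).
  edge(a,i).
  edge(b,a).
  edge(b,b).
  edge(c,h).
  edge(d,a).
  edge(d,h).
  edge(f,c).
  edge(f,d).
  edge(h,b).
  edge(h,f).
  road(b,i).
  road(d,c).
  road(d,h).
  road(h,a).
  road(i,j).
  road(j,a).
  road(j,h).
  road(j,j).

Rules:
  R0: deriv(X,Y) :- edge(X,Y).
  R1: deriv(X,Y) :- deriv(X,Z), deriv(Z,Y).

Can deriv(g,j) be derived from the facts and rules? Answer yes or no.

round 1: derive deriv(a,f) via R0 from edge(a,f)
round 1: derive deriv(a,i) via R0 from edge(a,i)
round 1: derive deriv(b,a) via R0 from edge(b,a)
round 1: derive deriv(b,b) via R0 from edge(b,b)
round 1: derive deriv(c,h) via R0 from edge(c,h)
round 1: derive deriv(d,a) via R0 from edge(d,a)
round 1: derive deriv(d,h) via R0 from edge(d,h)
round 1: derive deriv(f,c) via R0 from edge(f,c)
round 1: derive deriv(f,d) via R0 from edge(f,d)
round 1: derive deriv(h,b) via R0 from edge(h,b)
round 1: derive deriv(h,f) via R0 from edge(h,f)
round 2: derive deriv(a,c) via R1 from deriv(a,f), deriv(f,c)
round 2: derive deriv(a,d) via R1 from deriv(a,f), deriv(f,d)
round 2: derive deriv(b,f) via R1 from deriv(b,a), deriv(a,f)
round 2: derive deriv(b,i) via R1 from deriv(b,a), deriv(a,i)
round 2: derive deriv(c,b) via R1 from deriv(c,h), deriv(h,b)
round 2: derive deriv(c,f) via R1 from deriv(c,h), deriv(h,f)
round 2: derive deriv(d,b) via R1 from deriv(d,h), deriv(h,b)
round 2: derive deriv(d,f) via R1 from deriv(d,a), deriv(a,f)
round 2: derive deriv(d,i) via R1 from deriv(d,a), deriv(a,i)
round 2: derive deriv(f,a) via R1 from deriv(f,d), deriv(d,a)
round 2: derive deriv(f,h) via R1 from deriv(f,c), deriv(c,h)
round 2: derive deriv(h,a) via R1 from deriv(h,b), deriv(b,a)
round 2: derive deriv(h,c) via R1 from deriv(h,f), deriv(f,c)
round 2: derive deriv(h,d) via R1 from deriv(h,f), deriv(f,d)
round 3: derive deriv(a,a) via R1 from deriv(a,d), deriv(d,a)
round 3: derive deriv(a,b) via R1 from deriv(a,c), deriv(c,b)
round 3: derive deriv(a,h) via R1 from deriv(a,c), deriv(c,h)
round 3: derive deriv(b,c) via R1 from deriv(b,a), deriv(a,c)
round 3: derive deriv(b,d) via R1 from deriv(b,a), deriv(a,d)
round 3: derive deriv(b,h) via R1 from deriv(b,f), deriv(f,h)
round 3: derive deriv(c,a) via R1 from deriv(c,b), deriv(b,a)
round 3: derive deriv(c,c) via R1 from deriv(c,f), deriv(f,c)
round 3: derive deriv(c,d) via R1 from deriv(c,f), deriv(f,d)
round 3: derive deriv(c,i) via R1 from deriv(c,b), deriv(b,i)
round 3: derive deriv(d,c) via R1 from deriv(d,a), deriv(a,c)
round 3: derive deriv(d,d) via R1 from deriv(d,a), deriv(a,d)
round 3: derive deriv(f,b) via R1 from deriv(f,c), deriv(c,b)
round 3: derive deriv(f,f) via R1 from deriv(f,a), deriv(a,f)
round 3: derive deriv(f,i) via R1 from deriv(f,a), deriv(a,i)
round 3: derive deriv(h,h) via R1 from deriv(h,c), deriv(c,h)
round 3: derive deriv(h,i) via R1 from deriv(h,a), deriv(a,i)

no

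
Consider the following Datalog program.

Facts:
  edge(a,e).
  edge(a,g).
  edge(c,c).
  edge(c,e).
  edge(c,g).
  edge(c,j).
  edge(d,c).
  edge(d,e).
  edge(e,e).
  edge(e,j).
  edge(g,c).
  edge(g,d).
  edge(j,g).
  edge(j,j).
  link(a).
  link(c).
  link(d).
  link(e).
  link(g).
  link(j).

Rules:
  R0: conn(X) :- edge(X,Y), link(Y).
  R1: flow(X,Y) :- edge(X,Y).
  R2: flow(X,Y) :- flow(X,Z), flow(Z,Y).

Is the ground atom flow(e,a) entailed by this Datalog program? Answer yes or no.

round 1: derive flow(a,e) via R1 from edge(a,e)
round 1: derive flow(a,g) via R1 from edge(a,g)
round 1: derive flow(c,c) via R1 from edge(c,c)
round 1: derive flow(c,e) via R1 from edge(c,e)
round 1: derive flow(c,g) via R1 from edge(c,g)
round 1: derive flow(c,j) via R1 from edge(c,j)
round 1: derive flow(d,c) via R1 from edge(d,c)
round 1: derive flow(d,e) via R1 from edge(d,e)
round 1: derive flow(e,e) via R1 from edge(e,e)
round 1: derive flow(e,j) via R1 from edge(e,j)
round 1: derive flow(g,c) via R1 from edge(g,c)
round 1: derive flow(g,d) via R1 from edge(g,d)
round 1: derive flow(j,g) via R1 from edge(j,g)
round 1: derive flow(j,j) via R1 from edge(j,j)
round 2: derive flow(a,c) via R2 from flow(a,g), flow(g,c)
round 2: derive flow(a,d) via R2 from flow(a,g), flow(g,d)
round 2: derive flow(a,j) via R2 from flow(a,e), flow(e,j)
round 2: derive flow(c,d) via R2 from flow(c,g), flow(g,d)
round 2: derive flow(d,g) via R2 from flow(d,c), flow(c,g)
round 2: derive flow(d,j) via R2 from flow(d,c), flow(c,j)
round 2: derive flow(e,g) via R2 from flow(e,j), flow(j,g)
round 2: derive flow(g,e) via R2 from flow(g,c), flow(c,e)
round 2: derive flow(g,g) via R2 from flow(g,c), flow(c,g)
round 2: derive flow(g,j) via R2 from flow(g,c), flow(c,j)
round 2: derive flow(j,c) via R2 from flow(j,g), flow(g,c)
round 2: derive flow(j,d) via R2 from flow(j,g), flow(g,d)
round 3: derive flow(d,d) via R2 from flow(d,c), flow(c,d)
round 3: derive flow(e,c) via R2 from flow(e,g), flow(g,c)
round 3: derive flow(e,d) via R2 from flow(e,g), flow(g,d)
round 3: derive flow(j,e) via R2 from flow(j,c), flow(c,e)

no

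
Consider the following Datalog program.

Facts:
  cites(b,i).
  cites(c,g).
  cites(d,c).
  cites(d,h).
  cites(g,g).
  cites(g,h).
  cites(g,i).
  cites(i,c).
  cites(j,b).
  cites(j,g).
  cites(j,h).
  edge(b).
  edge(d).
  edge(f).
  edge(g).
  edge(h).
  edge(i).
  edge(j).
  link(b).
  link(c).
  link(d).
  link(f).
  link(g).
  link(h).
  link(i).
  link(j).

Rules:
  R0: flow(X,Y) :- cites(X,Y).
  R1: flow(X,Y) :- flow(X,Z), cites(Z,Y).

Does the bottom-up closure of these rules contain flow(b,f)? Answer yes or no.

round 1: derive flow(b,i) via R0 from cites(b,i)
round 1: derive flow(c,g) via R0 from cites(c,g)
round 1: derive flow(d,c) via R0 from cites(d,c)
round 1: derive flow(d,h) via R0 from cites(d,h)
round 1: derive flow(g,g) via R0 from cites(g,g)
round 1: derive flow(g,h) via R0 from cites(g,h)
round 1: derive flow(g,i) via R0 from cites(g,i)
round 1: derive flow(i,c) via R0 from cites(i,c)
round 1: derive flow(j,b) via R0 from cites(j,b)
round 1: derive flow(j,g) via R0 from cites(j,g)
round 1: derive flow(j,h) via R0 from cites(j,h)
round 2: derive flow(b,c) via R1 from flow(b,i), cites(i,c)
round 2: derive flow(c,h) via R1 from flow(c,g), cites(g,h)
round 2: derive flow(c,i) via R1 from flow(c,g), cites(g,i)
round 2: derive flow(d,g) via R1 from flow(d,c), cites(c,g)
round 2: derive flow(g,c) via R1 from flow(g,i), cites(i,c)
round 2: derive flow(i,g) via R1 from flow(i,c), cites(c,g)
round 2: derive flow(j,i) via R1 from flow(j,b), cites(b,i)
round 3: derive flow(b,g) via R1 from flow(b,c), cites(c,g)
round 3: derive flow(c,c) via R1 from flow(c,i), cites(i,c)
round 3: derive flow(d,i) via R1 from flow(d,g), cites(g,i)
round 3: derive flow(i,h) via R1 from flow(i,g), cites(g,h)
round 3: derive flow(i,i) via R1 from flow(i,g), cites(g,i)
round 3: derive flow(j,c) via R1 from flow(j,i), cites(i,c)
round 4: derive flow(b,h) via R1 from flow(b,g), cites(g,h)

no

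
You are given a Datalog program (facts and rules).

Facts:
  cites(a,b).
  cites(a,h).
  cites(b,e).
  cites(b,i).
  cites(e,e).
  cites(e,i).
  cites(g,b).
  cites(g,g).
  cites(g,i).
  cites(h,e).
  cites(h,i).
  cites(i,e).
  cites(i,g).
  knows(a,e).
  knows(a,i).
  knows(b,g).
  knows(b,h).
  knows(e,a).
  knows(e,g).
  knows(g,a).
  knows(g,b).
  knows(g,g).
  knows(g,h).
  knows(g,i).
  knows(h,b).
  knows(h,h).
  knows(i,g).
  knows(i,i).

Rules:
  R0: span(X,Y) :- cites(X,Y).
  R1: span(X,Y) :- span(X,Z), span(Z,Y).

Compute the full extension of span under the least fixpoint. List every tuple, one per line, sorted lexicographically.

round 1: derive span(a,b) via R0 from cites(a,b)
round 1: derive span(a,h) via R0 from cites(a,h)
round 1: derive span(b,e) via R0 from cites(b,e)
round 1: derive span(b,i) via R0 from cites(b,i)
round 1: derive span(e,e) via R0 from cites(e,e)
round 1: derive span(e,i) via R0 from cites(e,i)
round 1: derive span(g,b) via R0 from cites(g,b)
round 1: derive span(g,g) via R0 from cites(g,g)
round 1: derive span(g,i) via R0 from cites(g,i)
round 1: derive span(h,e) via R0 from cites(h,e)
round 1: derive span(h,i) via R0 from cites(h,i)
round 1: derive span(i,e) via R0 from cites(i,e)
round 1: derive span(i,g) via R0 from cites(i,g)
round 2: derive span(a,e) via R1 from span(a,b), span(b,e)
round 2: derive span(a,i) via R1 from span(a,b), span(b,i)
round 2: derive span(b,g) via R1 from span(b,i), span(i,g)
round 2: derive span(e,g) via R1 from span(e,i), span(i,g)
round 2: derive span(g,e) via R1 from span(g,b), span(b,e)
round 2: derive span(h,g) via R1 from span(h,i), span(i,g)
round 2: derive span(i,b) via R1 from span(i,g), span(g,b)
round 2: derive span(i,i) via R1 from span(i,e), span(e,i)
round 3: derive span(a,g) via R1 from span(a,b), span(b,g)
round 3: derive span(b,b) via R1 from span(b,g), span(g,b)
round 3: derive span(e,b) via R1 from span(e,g), span(g,b)
round 3: derive span(h,b) via R1 from span(h,g), span(g,b)

span(a,b)
span(a,e)
span(a,g)
span(a,h)
span(a,i)
span(b,b)
span(b,e)
span(b,g)
span(b,i)
span(e,b)
span(e,e)
span(e,g)
span(e,i)
span(g,b)
span(g,e)
span(g,g)
span(g,i)
span(h,b)
span(h,e)
span(h,g)
span(h,i)
span(i,b)
span(i,e)
span(i,g)
span(i,i)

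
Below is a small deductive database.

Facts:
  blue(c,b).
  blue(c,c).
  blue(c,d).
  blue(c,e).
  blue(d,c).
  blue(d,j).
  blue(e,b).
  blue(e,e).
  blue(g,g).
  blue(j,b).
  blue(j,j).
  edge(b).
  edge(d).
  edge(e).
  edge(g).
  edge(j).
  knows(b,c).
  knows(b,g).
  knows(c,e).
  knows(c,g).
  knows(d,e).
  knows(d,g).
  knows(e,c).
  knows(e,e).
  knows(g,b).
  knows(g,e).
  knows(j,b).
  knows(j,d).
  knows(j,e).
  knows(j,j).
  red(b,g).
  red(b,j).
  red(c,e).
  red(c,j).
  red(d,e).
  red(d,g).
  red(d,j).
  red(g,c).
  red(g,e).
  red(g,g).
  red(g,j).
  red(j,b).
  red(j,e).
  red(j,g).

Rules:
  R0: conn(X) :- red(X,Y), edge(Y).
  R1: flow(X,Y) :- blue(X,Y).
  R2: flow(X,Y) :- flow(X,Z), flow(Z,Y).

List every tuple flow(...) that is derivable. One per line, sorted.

flow(c,b)
flow(c,c)
flow(c,d)
flow(c,e)
flow(c,j)
flow(d,b)
flow(d,c)
flow(d,d)
flow(d,e)
flow(d,j)
flow(e,b)
flow(e,e)
flow(g,g)
flow(j,b)
flow(j,j)

round 1: derive flow(c,b) via R1 from blue(c,b)
round 1: derive flow(c,c) via R1 from blue(c,c)
round 1: derive flow(c,d) via R1 from blue(c,d)
round 1: derive flow(c,e) via R1 from blue(c,e)
round 1: derive flow(d,c) via R1 from blue(d,c)
round 1: derive flow(d,j) via R1 from blue(d,j)
round 1: derive flow(e,b) via R1 from blue(e,b)
round 1: derive flow(e,e) via R1 from blue(e,e)
round 1: derive flow(g,g) via R1 from blue(g,g)
round 1: derive flow(j,b) via R1 from blue(j,b)
round 1: derive flow(j,j) via R1 from blue(j,j)
round 2: derive flow(c,j) via R2 from flow(c,d), flow(d,j)
round 2: derive flow(d,b) via R2 from flow(d,c), flow(c,b)
round 2: derive flow(d,d) via R2 from flow(d,c), flow(c,d)
round 2: derive flow(d,e) via R2 from flow(d,c), flow(c,e)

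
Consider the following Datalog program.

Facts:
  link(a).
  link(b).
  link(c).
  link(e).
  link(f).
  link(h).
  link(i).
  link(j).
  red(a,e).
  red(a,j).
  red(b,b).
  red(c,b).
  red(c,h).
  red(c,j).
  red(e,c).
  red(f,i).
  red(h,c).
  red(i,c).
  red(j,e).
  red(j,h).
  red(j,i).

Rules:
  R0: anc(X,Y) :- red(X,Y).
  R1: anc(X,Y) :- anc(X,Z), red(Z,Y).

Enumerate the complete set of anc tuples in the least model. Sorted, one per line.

anc(a,b)
anc(a,c)
anc(a,e)
anc(a,h)
anc(a,i)
anc(a,j)
anc(b,b)
anc(c,b)
anc(c,c)
anc(c,e)
anc(c,h)
anc(c,i)
anc(c,j)
anc(e,b)
anc(e,c)
anc(e,e)
anc(e,h)
anc(e,i)
anc(e,j)
anc(f,b)
anc(f,c)
anc(f,e)
anc(f,h)
anc(f,i)
anc(f,j)
anc(h,b)
anc(h,c)
anc(h,e)
anc(h,h)
anc(h,i)
anc(h,j)
anc(i,b)
anc(i,c)
anc(i,e)
anc(i,h)
anc(i,i)
anc(i,j)
anc(j,b)
anc(j,c)
anc(j,e)
anc(j,h)
anc(j,i)
anc(j,j)

round 1: derive anc(a,e) via R0 from red(a,e)
round 1: derive anc(a,j) via R0 from red(a,j)
round 1: derive anc(b,b) via R0 from red(b,b)
round 1: derive anc(c,b) via R0 from red(c,b)
round 1: derive anc(c,h) via R0 from red(c,h)
round 1: derive anc(c,j) via R0 from red(c,j)
round 1: derive anc(e,c) via R0 from red(e,c)
round 1: derive anc(f,i) via R0 from red(f,i)
round 1: derive anc(h,c) via R0 from red(h,c)
round 1: derive anc(i,c) via R0 from red(i,c)
round 1: derive anc(j,e) via R0 from red(j,e)
round 1: derive anc(j,h) via R0 from red(j,h)
round 1: derive anc(j,i) via R0 from red(j,i)
round 2: derive anc(a,c) via R1 from anc(a,e), red(e,c)
round 2: derive anc(a,h) via R1 from anc(a,j), red(j,h)
round 2: derive anc(a,i) via R1 from anc(a,j), red(j,i)
round 2: derive anc(c,c) via R1 from anc(c,h), red(h,c)
round 2: derive anc(c,e) via R1 from anc(c,j), red(j,e)
round 2: derive anc(c,i) via R1 from anc(c,j), red(j,i)
round 2: derive anc(e,b) via R1 from anc(e,c), red(c,b)
round 2: derive anc(e,h) via R1 from anc(e,c), red(c,h)
round 2: derive anc(e,j) via R1 from anc(e,c), red(c,j)
round 2: derive anc(f,c) via R1 from anc(f,i), red(i,c)
round 2: derive anc(h,b) via R1 from anc(h,c), red(c,b)
round 2: derive anc(h,h) via R1 from anc(h,c), red(c,h)
round 2: derive anc(h,j) via R1 from anc(h,c), red(c,j)
round 2: derive anc(i,b) via R1 from anc(i,c), red(c,b)
round 2: derive anc(i,h) via R1 from anc(i,c), red(c,h)
round 2: derive anc(i,j) via R1 from anc(i,c), red(c,j)
round 2: derive anc(j,c) via R1 from anc(j,e), red(e,c)
round 3: derive anc(a,b) via R1 from anc(a,c), red(c,b)
round 3: derive anc(e,e) via R1 from anc(e,j), red(j,e)
round 3: derive anc(e,i) via R1 from anc(e,j), red(j,i)
round 3: derive anc(f,b) via R1 from anc(f,c), red(c,b)
round 3: derive anc(f,h) via R1 from anc(f,c), red(c,h)
round 3: derive anc(f,j) via R1 from anc(f,c), red(c,j)
round 3: derive anc(h,e) via R1 from anc(h,j), red(j,e)
round 3: derive anc(h,i) via R1 from anc(h,j), red(j,i)
round 3: derive anc(i,e) via R1 from anc(i,j), red(j,e)
round 3: derive anc(i,i) via R1 from anc(i,j), red(j,i)
round 3: derive anc(j,b) via R1 from anc(j,c), red(c,b)
round 3: derive anc(j,j) via R1 from anc(j,c), red(c,j)
round 4: derive anc(f,e) via R1 from anc(f,j), red(j,e)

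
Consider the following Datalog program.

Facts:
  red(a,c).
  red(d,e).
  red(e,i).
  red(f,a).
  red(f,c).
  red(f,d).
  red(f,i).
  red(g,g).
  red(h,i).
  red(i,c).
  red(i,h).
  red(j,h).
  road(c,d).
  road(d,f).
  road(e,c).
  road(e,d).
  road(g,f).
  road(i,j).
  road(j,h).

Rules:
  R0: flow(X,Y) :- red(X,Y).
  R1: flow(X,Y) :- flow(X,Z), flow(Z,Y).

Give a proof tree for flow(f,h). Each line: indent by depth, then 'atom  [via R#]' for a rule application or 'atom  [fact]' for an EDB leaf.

flow(f,h)  [via R1]
  flow(f,i)  [via R0]
    red(f,i)  [fact]
  flow(i,h)  [via R0]
    red(i,h)  [fact]

round 1: derive flow(a,c) via R0 from red(a,c)
round 1: derive flow(d,e) via R0 from red(d,e)
round 1: derive flow(e,i) via R0 from red(e,i)
round 1: derive flow(f,a) via R0 from red(f,a)
round 1: derive flow(f,c) via R0 from red(f,c)
round 1: derive flow(f,d) via R0 from red(f,d)
round 1: derive flow(f,i) via R0 from red(f,i)
round 1: derive flow(g,g) via R0 from red(g,g)
round 1: derive flow(h,i) via R0 from red(h,i)
round 1: derive flow(i,c) via R0 from red(i,c)
round 1: derive flow(i,h) via R0 from red(i,h)
round 1: derive flow(j,h) via R0 from red(j,h)
round 2: derive flow(d,i) via R1 from flow(d,e), flow(e,i)
round 2: derive flow(e,c) via R1 from flow(e,i), flow(i,c)
round 2: derive flow(e,h) via R1 from flow(e,i), flow(i,h)
round 2: derive flow(f,e) via R1 from flow(f,d), flow(d,e)
round 2: derive flow(f,h) via R1 from flow(f,i), flow(i,h)
round 2: derive flow(h,c) via R1 from flow(h,i), flow(i,c)
round 2: derive flow(h,h) via R1 from flow(h,i), flow(i,h)
round 2: derive flow(i,i) via R1 from flow(i,h), flow(h,i)
round 2: derive flow(j,i) via R1 from flow(j,h), flow(h,i)
round 3: derive flow(d,c) via R1 from flow(d,e), flow(e,c)
round 3: derive flow(d,h) via R1 from flow(d,e), flow(e,h)
round 3: derive flow(j,c) via R1 from flow(j,h), flow(h,c)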